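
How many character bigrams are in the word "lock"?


Word: "lock" (length 4)
Number of 2-grams = length - 2 + 1 = 4 - 2 + 1
= 3


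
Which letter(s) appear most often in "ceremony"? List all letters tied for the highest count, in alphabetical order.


Word: "ceremony"
Letter counts:
  'c': 1
  'e': 2
  'm': 1
  'n': 1
  'o': 1
  'r': 1
  'y': 1
Maximum count = 2
Most frequent = 'e' (2 times each)


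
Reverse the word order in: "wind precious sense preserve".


Original: "wind precious sense preserve"
Words (1..n): wind | precious | sense | preserve
Reversed (n..1): preserve | sense | precious | wind
Result = "preserve sense precious wind"


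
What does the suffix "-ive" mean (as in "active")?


Suffix: -ive
As in: active -> act + -ive
Meaning = tending to


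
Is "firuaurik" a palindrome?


Word: "firuaurik"
Reversed: "kiruaurif"
Forward == Backward? firuaurik != kiruaurif
Palindrome = No


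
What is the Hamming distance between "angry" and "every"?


Comparing character by character (same length = 5):
  Pos 0: 'a' vs 'e' !=
  Pos 1: 'n' vs 'v' !=
  Pos 2: 'g' vs 'e' !=
  Pos 3: 'r' vs 'r' =
  Pos 4: 'y' vs 'y' =
Hamming distance = 3


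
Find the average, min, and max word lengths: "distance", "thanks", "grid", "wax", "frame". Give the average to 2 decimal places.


Lengths: "distance"=8, "thanks"=6, "grid"=4, "wax"=3, "frame"=5
Sum = 26, Count = 5
Average = 26/5 = 5.20
= avg=5.20, min=3, max=8


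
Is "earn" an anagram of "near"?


Word 1: "near" → sorted: aenr
Word 2: "earn" → sorted: aenr
Same letters? aenr == aenr
Anagram = Yes


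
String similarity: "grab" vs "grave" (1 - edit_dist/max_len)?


Word 1: "grab" (length 4)
Word 2: "grave" (length 5)
One optimal edit sequence:
  1. keep 'g'
  2. keep 'r'
  3. keep 'a'
  4. insert 'v'  (+1)
  5. substitute 'b' -> 'e'  (+1)
Edit distance = 2
Max length = max(4, 5) = 5
Similarity = 1 - 2/5
= 0.6000


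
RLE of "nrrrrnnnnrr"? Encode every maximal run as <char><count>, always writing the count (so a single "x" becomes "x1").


String: "nrrrrnnnnrr"
Scanning for consecutive runs:
  'n' x 1
  'r' x 4
  'n' x 4
  'r' x 2
RLE = "n1r4n4r2"


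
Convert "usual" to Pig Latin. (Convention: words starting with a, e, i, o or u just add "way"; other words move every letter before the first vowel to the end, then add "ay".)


Word: "usual"
Starts with vowel → add 'way'
Pig Latin = "usualway"


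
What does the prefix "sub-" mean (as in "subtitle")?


Prefix: sub-
As in: subtitle -> sub- + title
Meaning = under / below


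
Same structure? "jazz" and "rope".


Pattern of "jazz": [0, 1, 2, 2]
Pattern of "rope": [0, 1, 2, 3]
Patterns do not match
Same pattern = No


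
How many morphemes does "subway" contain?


Word: "subway"
Morphemes: sub- + way
Each morpheme carries meaning
= 2 morphemes


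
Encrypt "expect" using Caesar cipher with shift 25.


Word: "expect"
Shift: 25
Each letter → (letter + shift) mod 26:
  'e' (4) + 25 = 3 → 'd'
  'x' (23) + 25 = 22 → 'w'
  'p' (15) + 25 = 14 → 'o'
  'e' (4) + 25 = 3 → 'd'
  'c' (2) + 25 = 1 → 'b'
  't' (19) + 25 = 18 → 's'
Result = "dwodbs"


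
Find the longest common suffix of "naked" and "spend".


Word 1: "naked"
Word 2: "spend"
Comparing from end:
  Pos -1: 'd' == 'd'
  Pos -2: 'e' != 'n' (stop)
LCS = "d" (length 1)


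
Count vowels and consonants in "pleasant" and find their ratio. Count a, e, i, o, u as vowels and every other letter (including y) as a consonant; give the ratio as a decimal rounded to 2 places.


Word: "pleasant"
Vowels (a,e,i,o,u): 3
Consonants: 5
Ratio = 3/5
= 0.60


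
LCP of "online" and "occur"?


Word 1: "online"
Word 2: "occur"
Comparing from start:
  Pos 0: 'o' == 'o'
  Pos 1: 'n' != 'c' (stop)
LCP = "o" (length 1)


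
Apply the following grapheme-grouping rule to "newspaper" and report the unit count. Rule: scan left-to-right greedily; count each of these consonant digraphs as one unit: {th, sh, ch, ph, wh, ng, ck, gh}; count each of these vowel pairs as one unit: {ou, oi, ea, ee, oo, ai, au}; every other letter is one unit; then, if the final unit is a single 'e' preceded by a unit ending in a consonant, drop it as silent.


Word: "newspaper" (9 letters)
Left-to-right scan:
  1. 'n' (letter)
  2. 'e' (letter)
  3. 'w' (letter)
  4. 's' (letter)
  5. 'p' (letter)
  6. 'a' (letter)
  7. 'p' (letter)
  8. 'e' (letter)
  9. 'r' (letter)
Units from scan: 9
Sound units = 9 units


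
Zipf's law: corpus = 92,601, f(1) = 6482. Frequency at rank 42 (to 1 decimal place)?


Zipf's law: f(r) = f(1) / r
f(1) = 6482
f(42) = 6482 / 42
= 154.3 occurrences


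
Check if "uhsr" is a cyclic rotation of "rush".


Word: "rush", Candidate: "uhsr"
Method: check if candidate is substring of word+word
"rushrush" contains "uhsr"? No
Is rotation = No


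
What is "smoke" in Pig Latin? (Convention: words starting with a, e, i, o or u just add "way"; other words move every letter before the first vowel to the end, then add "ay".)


Word: "smoke"
Starts with consonant(s) → move to end, add 'ay'
Consonant cluster: "sm"
Pig Latin = "okesmay"


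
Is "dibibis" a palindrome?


Word: "dibibis"
Reversed: "sibibid"
Forward == Backward? dibibis != sibibid
Palindrome = No


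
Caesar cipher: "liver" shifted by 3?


Word: "liver"
Shift: 3
Each letter → (letter + shift) mod 26:
  'l' (11) + 3 = 14 → 'o'
  'i' (8) + 3 = 11 → 'l'
  'v' (21) + 3 = 24 → 'y'
  'e' (4) + 3 = 7 → 'h'
  'r' (17) + 3 = 20 → 'u'
Result = "olyhu"


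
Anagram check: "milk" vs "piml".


Word 1: "milk" → sorted: iklm
Word 2: "piml" → sorted: ilmp
Same letters? iklm != ilmp
Anagram = No


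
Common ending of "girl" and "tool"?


Word 1: "girl"
Word 2: "tool"
Comparing from end:
  Pos -1: 'l' == 'l'
  Pos -2: 'r' != 'o' (stop)
LCS = "l" (length 1)


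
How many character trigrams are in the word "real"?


Word: "real" (length 4)
Number of 3-grams = length - 3 + 1 = 4 - 3 + 1
= 2


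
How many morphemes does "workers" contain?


Word: "workers"
Morphemes: work / -er / -s
Each morpheme carries meaning
= 3 morphemes


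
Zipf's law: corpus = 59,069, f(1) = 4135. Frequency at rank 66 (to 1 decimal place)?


Zipf's law: f(r) = f(1) / r
f(1) = 4135
f(66) = 4135 / 66
= 62.7 occurrences


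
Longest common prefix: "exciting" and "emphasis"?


Word 1: "exciting"
Word 2: "emphasis"
Comparing from start:
  Pos 0: 'e' == 'e'
  Pos 1: 'x' != 'm' (stop)
LCP = "e" (length 1)


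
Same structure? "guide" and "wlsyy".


Pattern of "guide": [0, 1, 2, 3, 4]
Pattern of "wlsyy": [0, 1, 2, 3, 3]
Patterns do not match
Same pattern = No


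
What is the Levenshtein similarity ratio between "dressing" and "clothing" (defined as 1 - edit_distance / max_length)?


Word 1: "dressing" (length 8)
Word 2: "clothing" (length 8)
One optimal edit sequence:
  1. substitute 'd' -> 'c'  (+1)
  2. substitute 'r' -> 'l'  (+1)
  3. substitute 'e' -> 'o'  (+1)
  4. substitute 's' -> 't'  (+1)
  5. substitute 's' -> 'h'  (+1)
  6. keep 'i'
  7. keep 'n'
  8. keep 'g'
Edit distance = 5
Max length = max(8, 8) = 8
Similarity = 1 - 5/8
= 0.3750


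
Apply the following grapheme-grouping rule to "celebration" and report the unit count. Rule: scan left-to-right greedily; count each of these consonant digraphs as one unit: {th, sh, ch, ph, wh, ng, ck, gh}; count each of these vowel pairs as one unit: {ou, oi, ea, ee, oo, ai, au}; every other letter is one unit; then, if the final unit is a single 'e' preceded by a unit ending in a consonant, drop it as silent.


Word: "celebration" (11 letters)
Left-to-right scan:
  1. 'c' (letter)
  2. 'e' (letter)
  3. 'l' (letter)
  4. 'e' (letter)
  5. 'b' (letter)
  6. 'r' (letter)
  7. 'a' (letter)
  8. 't' (letter)
  9. 'i' (letter)
  10. 'o' (letter)
  11. 'n' (letter)
Units from scan: 11
Sound units = 11 units


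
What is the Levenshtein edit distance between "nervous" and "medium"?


Word 1: "nervous" (length 7)
Word 2: "medium" (length 6)
One optimal edit sequence (insert/delete/substitute each cost 1):
  1. substitute 'n' -> 'm'  (+1)
  2. keep 'e'
  3. delete 'r'  (+1)
  4. substitute 'v' -> 'd'  (+1)
  5. substitute 'o' -> 'i'  (+1)
  6. keep 'u'
  7. substitute 's' -> 'm'  (+1)
Total edit operations: 5
Edit distance = 5


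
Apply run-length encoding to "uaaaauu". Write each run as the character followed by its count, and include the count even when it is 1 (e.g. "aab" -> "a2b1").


String: "uaaaauu"
Scanning for consecutive runs:
  'u' x 1
  'a' x 4
  'u' x 2
RLE = "u1a4u2"


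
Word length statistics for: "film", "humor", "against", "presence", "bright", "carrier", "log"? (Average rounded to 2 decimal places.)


Lengths: "film"=4, "humor"=5, "against"=7, "presence"=8, "bright"=6, "carrier"=7, "log"=3
Sum = 40, Count = 7
Average = 40/7 = 5.71
= avg=5.71, min=3, max=8


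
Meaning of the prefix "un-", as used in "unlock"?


Prefix: un-
Example: unlock = un- + lock
Meaning = not / reverse


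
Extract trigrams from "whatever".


Word: "whatever" (length 8)
Number of trigrams = 8 - 3 + 1 = 6
  Position 0: "wha"
  Position 1: "hat"
  Position 2: "ate"
  Position 3: "tev"
  Position 4: "eve"
  Position 5: "ver"
Trigrams = "wha", "hat", "ate", "tev", "eve", "ver"


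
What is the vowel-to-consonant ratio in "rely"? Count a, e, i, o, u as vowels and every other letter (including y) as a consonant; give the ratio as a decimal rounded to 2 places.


Word: "rely"
Vowels (a,e,i,o,u): 1
Consonants: 3
Ratio = 1/3
= 0.33


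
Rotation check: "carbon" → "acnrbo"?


Word: "carbon", Candidate: "acnrbo"
Method: check if candidate is substring of word+word
"carboncarbon" contains "acnrbo"? No
Is rotation = No


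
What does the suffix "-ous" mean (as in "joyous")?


Suffix: -ous
As in: joyous -> joy + -ous
Meaning = having quality of


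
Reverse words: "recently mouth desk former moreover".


Original: "recently mouth desk former moreover"
Words (1..n): recently | mouth | desk | former | moreover
Reversed (n..1): moreover | former | desk | mouth | recently
Result = "moreover former desk mouth recently"


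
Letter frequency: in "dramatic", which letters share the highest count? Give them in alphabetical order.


Word: "dramatic"
Letter counts:
  'a': 2
  'c': 1
  'd': 1
  'i': 1
  'm': 1
  'r': 1
  't': 1
Maximum count = 2
Most frequent = 'a' (2 times each)


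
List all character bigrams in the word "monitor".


Word: "monitor" (length 7)
Number of bigrams = 7 - 2 + 1 = 6
  Position 0: "mo"
  Position 1: "on"
  Position 2: "ni"
  Position 3: "it"
  Position 4: "to"
  Position 5: "or"
Bigrams = "mo", "on", "ni", "it", "to", "or"


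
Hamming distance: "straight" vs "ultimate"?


Comparing character by character (same length = 8):
  Pos 0: 's' vs 'u' !=
  Pos 1: 't' vs 'l' !=
  Pos 2: 'r' vs 't' !=
  Pos 3: 'a' vs 'i' !=
  Pos 4: 'i' vs 'm' !=
  Pos 5: 'g' vs 'a' !=
  Pos 6: 'h' vs 't' !=
  Pos 7: 't' vs 'e' !=
Hamming distance = 8


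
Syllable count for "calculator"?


Word: "calculator"
Syllable breakdown: cal / cu / la / tor
Counting: 4 parts
= 4 syllables


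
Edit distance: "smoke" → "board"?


Word 1: "smoke" (length 5)
Word 2: "board" (length 5)
One optimal edit sequence (insert/delete/substitute each cost 1):
  1. substitute 's' -> 'b'  (+1)
  2. substitute 'm' -> 'o'  (+1)
  3. substitute 'o' -> 'a'  (+1)
  4. substitute 'k' -> 'r'  (+1)
  5. substitute 'e' -> 'd'  (+1)
Total edit operations: 5
Edit distance = 5


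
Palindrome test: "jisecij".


Word: "jisecij"
Reversed: "jicesij"
Forward == Backward? jisecij != jicesij
Palindrome = No


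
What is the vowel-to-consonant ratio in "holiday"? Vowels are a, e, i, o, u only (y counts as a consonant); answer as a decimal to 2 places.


Word: "holiday"
Vowels (a,e,i,o,u): 3
Consonants: 4
Ratio = 3/4
= 0.75


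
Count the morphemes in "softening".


Word: "softening"
Morphemes: soft / -en / -ing
Each morpheme carries meaning
= 3 morphemes


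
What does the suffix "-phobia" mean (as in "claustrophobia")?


Suffix: -phobia
Example: claustrophobia = claustro- + -phobia
Meaning = fear of


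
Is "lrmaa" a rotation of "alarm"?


Word: "alarm", Candidate: "lrmaa"
Method: check if candidate is substring of word+word
"alarmalarm" contains "lrmaa"? No
Is rotation = No


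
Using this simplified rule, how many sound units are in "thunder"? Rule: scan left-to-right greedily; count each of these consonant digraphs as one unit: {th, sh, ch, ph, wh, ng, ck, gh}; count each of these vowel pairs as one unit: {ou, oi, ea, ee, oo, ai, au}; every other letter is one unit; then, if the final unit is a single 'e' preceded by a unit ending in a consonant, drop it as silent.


Word: "thunder" (7 letters)
Left-to-right scan:
  1. 'th' (digraph)
  2. 'u' (letter)
  3. 'n' (letter)
  4. 'd' (letter)
  5. 'e' (letter)
  6. 'r' (letter)
Units from scan: 6
Sound units = 6 units


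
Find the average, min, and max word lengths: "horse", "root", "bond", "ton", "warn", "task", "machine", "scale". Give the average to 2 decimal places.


Lengths: "horse"=5, "root"=4, "bond"=4, "ton"=3, "warn"=4, "task"=4, "machine"=7, "scale"=5
Sum = 36, Count = 8
Average = 36/8 = 4.50
= avg=4.50, min=3, max=7


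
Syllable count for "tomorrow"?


Word: "tomorrow"
Syllable breakdown: to / mor / row
Counting: 3 parts
= 3 syllables


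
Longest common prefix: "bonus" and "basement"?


Word 1: "bonus"
Word 2: "basement"
Comparing from start:
  Pos 0: 'b' == 'b'
  Pos 1: 'o' != 'a' (stop)
LCP = "b" (length 1)


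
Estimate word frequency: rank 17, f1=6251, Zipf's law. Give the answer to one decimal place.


Zipf's law: f(r) = f(1) / r
f(1) = 6251
f(17) = 6251 / 17
= 367.7 occurrences


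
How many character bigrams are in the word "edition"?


Word: "edition" (length 7)
Number of 2-grams = length - 2 + 1 = 7 - 2 + 1
= 6


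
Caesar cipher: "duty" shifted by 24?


Word: "duty"
Shift: 24
Each letter → (letter + shift) mod 26:
  'd' (3) + 24 = 1 → 'b'
  'u' (20) + 24 = 18 → 's'
  't' (19) + 24 = 17 → 'r'
  'y' (24) + 24 = 22 → 'w'
Result = "bsrw"


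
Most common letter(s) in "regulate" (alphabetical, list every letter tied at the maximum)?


Word: "regulate"
Letter counts:
  'a': 1
  'e': 2
  'g': 1
  'l': 1
  'r': 1
  't': 1
  'u': 1
Maximum count = 2
Most frequent = 'e' (2 times each)


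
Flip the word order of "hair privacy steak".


Original: "hair privacy steak"
Words (1..n): hair | privacy | steak
Reversed (n..1): steak | privacy | hair
Result = "steak privacy hair"


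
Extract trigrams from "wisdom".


Word: "wisdom" (length 6)
Number of trigrams = 6 - 3 + 1 = 4
  Position 0: "wis"
  Position 1: "isd"
  Position 2: "sdo"
  Position 3: "dom"
Trigrams = "wis", "isd", "sdo", "dom"


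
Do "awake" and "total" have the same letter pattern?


Pattern of "awake": [0, 1, 0, 2, 3]
Pattern of "total": [0, 1, 0, 2, 3]
Patterns match
Same pattern = Yes


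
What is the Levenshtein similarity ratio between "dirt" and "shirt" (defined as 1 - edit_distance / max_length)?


Word 1: "dirt" (length 4)
Word 2: "shirt" (length 5)
One optimal edit sequence:
  1. insert 's'  (+1)
  2. substitute 'd' -> 'h'  (+1)
  3. keep 'i'
  4. keep 'r'
  5. keep 't'
Edit distance = 2
Max length = max(4, 5) = 5
Similarity = 1 - 2/5
= 0.6000


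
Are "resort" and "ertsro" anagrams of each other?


Word 1: "resort" → sorted: eorrst
Word 2: "ertsro" → sorted: eorrst
Same letters? eorrst == eorrst
Anagram = Yes


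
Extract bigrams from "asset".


Word: "asset" (length 5)
Number of bigrams = 5 - 2 + 1 = 4
  Position 0: "as"
  Position 1: "ss"
  Position 2: "se"
  Position 3: "et"
Bigrams = "as", "ss", "se", "et"


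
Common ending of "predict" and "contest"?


Word 1: "predict"
Word 2: "contest"
Comparing from end:
  Pos -1: 't' == 't'
  Pos -2: 'c' != 's' (stop)
LCS = "t" (length 1)


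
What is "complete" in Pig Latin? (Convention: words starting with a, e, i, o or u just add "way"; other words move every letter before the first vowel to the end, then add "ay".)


Word: "complete"
Starts with consonant(s) → move to end, add 'ay'
Consonant cluster: "c"
Pig Latin = "ompletecay"


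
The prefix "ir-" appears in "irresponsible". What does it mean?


Prefix: ir-
Example: irresponsible = ir- + responsible
Meaning = not


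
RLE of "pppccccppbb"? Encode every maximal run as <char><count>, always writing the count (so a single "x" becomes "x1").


String: "pppccccppbb"
Scanning for consecutive runs:
  'p' x 3
  'c' x 4
  'p' x 2
  'b' x 2
RLE = "p3c4p2b2"


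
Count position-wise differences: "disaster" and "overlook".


Comparing character by character (same length = 8):
  Pos 0: 'd' vs 'o' !=
  Pos 1: 'i' vs 'v' !=
  Pos 2: 's' vs 'e' !=
  Pos 3: 'a' vs 'r' !=
  Pos 4: 's' vs 'l' !=
  Pos 5: 't' vs 'o' !=
  Pos 6: 'e' vs 'o' !=
  Pos 7: 'r' vs 'k' !=
Hamming distance = 8


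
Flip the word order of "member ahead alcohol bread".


Original: "member ahead alcohol bread"
Words (1..n): member | ahead | alcohol | bread
Reversed (n..1): bread | alcohol | ahead | member
Result = "bread alcohol ahead member"


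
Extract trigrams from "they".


Word: "they" (length 4)
Number of trigrams = 4 - 3 + 1 = 2
  Position 0: "the"
  Position 1: "hey"
Trigrams = "the", "hey"


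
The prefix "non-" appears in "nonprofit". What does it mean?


Prefix: non-
Example: nonprofit (non- + profit)
Meaning = not


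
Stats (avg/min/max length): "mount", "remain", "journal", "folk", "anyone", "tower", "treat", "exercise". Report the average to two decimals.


Lengths: "mount"=5, "remain"=6, "journal"=7, "folk"=4, "anyone"=6, "tower"=5, "treat"=5, "exercise"=8
Sum = 46, Count = 8
Average = 46/8 = 5.75
= avg=5.75, min=4, max=8


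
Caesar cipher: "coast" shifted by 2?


Word: "coast"
Shift: 2
Each letter → (letter + shift) mod 26:
  'c' (2) + 2 = 4 → 'e'
  'o' (14) + 2 = 16 → 'q'
  'a' (0) + 2 = 2 → 'c'
  's' (18) + 2 = 20 → 'u'
  't' (19) + 2 = 21 → 'v'
Result = "eqcuv"


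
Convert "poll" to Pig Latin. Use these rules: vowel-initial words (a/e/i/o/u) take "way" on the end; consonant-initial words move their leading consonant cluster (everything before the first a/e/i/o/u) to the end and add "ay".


Word: "poll"
Starts with consonant(s) → move to end, add 'ay'
Consonant cluster: "p"
Pig Latin = "ollpay"


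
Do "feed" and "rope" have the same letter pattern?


Pattern of "feed": [0, 1, 1, 2]
Pattern of "rope": [0, 1, 2, 3]
Patterns do not match
Same pattern = No


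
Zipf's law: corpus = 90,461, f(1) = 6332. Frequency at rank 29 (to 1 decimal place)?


Zipf's law: f(r) = f(1) / r
f(1) = 6332
f(29) = 6332 / 29
= 218.3 occurrences


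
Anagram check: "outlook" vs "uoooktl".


Word 1: "outlook" → sorted: kloootu
Word 2: "uoooktl" → sorted: kloootu
Same letters? kloootu == kloootu
Anagram = Yes


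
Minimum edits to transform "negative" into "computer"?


Word 1: "negative" (length 8)
Word 2: "computer" (length 8)
One optimal edit sequence (insert/delete/substitute each cost 1):
  1. substitute 'n' -> 'c'  (+1)
  2. substitute 'e' -> 'o'  (+1)
  3. substitute 'g' -> 'm'  (+1)
  4. substitute 'a' -> 'p'  (+1)
  5. substitute 't' -> 'u'  (+1)
  6. substitute 'i' -> 't'  (+1)
  7. substitute 'v' -> 'e'  (+1)
  8. substitute 'e' -> 'r'  (+1)
Total edit operations: 8
Edit distance = 8


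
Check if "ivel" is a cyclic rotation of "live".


Word: "live", Candidate: "ivel"
Method: check if candidate is substring of word+word
"livelive" contains "ivel"? Yes
Is rotation = Yes


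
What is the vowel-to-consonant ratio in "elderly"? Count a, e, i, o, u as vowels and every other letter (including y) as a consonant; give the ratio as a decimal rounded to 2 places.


Word: "elderly"
Vowels (a,e,i,o,u): 2
Consonants: 5
Ratio = 2/5
= 0.40


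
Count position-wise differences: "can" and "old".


Comparing character by character (same length = 3):
  Pos 0: 'c' vs 'o' !=
  Pos 1: 'a' vs 'l' !=
  Pos 2: 'n' vs 'd' !=
Hamming distance = 3


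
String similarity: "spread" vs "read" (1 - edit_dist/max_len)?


Word 1: "spread" (length 6)
Word 2: "read" (length 4)
One optimal edit sequence:
  1. delete 's'  (+1)
  2. delete 'p'  (+1)
  3. keep 'r'
  4. keep 'e'
  5. keep 'a'
  6. keep 'd'
Edit distance = 2
Max length = max(6, 4) = 6
Similarity = 1 - 2/6
= 0.6667


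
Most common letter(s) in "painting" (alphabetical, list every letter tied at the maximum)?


Word: "painting"
Letter counts:
  'a': 1
  'g': 1
  'i': 2
  'n': 2
  'p': 1
  't': 1
Maximum count = 2
Most frequent = 'i', 'n' (2 times each)


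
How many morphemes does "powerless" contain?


Word: "powerless"
Morphemes: power + -less
Each morpheme carries meaning
= 2 morphemes


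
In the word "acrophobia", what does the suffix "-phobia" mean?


Suffix: -phobia
Example: acrophobia = acro- + -phobia
Meaning = fear of


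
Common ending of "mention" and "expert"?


Word 1: "mention"
Word 2: "expert"
Comparing from end:
  Pos -1: 'n' != 't' (stop)
LCS = "" (length 0)


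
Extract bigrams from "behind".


Word: "behind" (length 6)
Number of bigrams = 6 - 2 + 1 = 5
  Position 0: "be"
  Position 1: "eh"
  Position 2: "hi"
  Position 3: "in"
  Position 4: "nd"
Bigrams = "be", "eh", "hi", "in", "nd"


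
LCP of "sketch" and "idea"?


Word 1: "sketch"
Word 2: "idea"
Comparing from start:
  Pos 0: 's' != 'i' (stop)
LCP = "" (length 0)


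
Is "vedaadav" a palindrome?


Word: "vedaadav"
Reversed: "vadaadev"
Forward == Backward? vedaadav != vadaadev
Palindrome = No


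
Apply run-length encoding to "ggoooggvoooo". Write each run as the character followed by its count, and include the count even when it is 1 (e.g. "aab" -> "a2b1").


String: "ggoooggvoooo"
Scanning for consecutive runs:
  'g' x 2
  'o' x 3
  'g' x 2
  'v' x 1
  'o' x 4
RLE = "g2o3g2v1o4"


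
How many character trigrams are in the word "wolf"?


Word: "wolf" (length 4)
Number of 3-grams = length - 3 + 1 = 4 - 3 + 1
= 2


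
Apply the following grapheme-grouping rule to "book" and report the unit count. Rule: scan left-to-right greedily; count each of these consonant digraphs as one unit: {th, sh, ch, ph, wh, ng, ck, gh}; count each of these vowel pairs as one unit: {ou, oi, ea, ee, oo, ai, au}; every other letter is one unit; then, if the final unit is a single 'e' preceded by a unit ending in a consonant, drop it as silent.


Word: "book" (4 letters)
Left-to-right scan:
  [1] 'b' (letter)
  [2] 'oo' (vowel-pair)
  [3] 'k' (letter)
Units from scan: 3
Sound units = 3 units


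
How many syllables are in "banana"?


Word: "banana"
Syllable breakdown: ba-na-na
Counting: 3 parts
= 3 syllables


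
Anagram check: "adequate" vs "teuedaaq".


Word 1: "adequate" → sorted: aadeeqtu
Word 2: "teuedaaq" → sorted: aadeeqtu
Same letters? aadeeqtu == aadeeqtu
Anagram = Yes


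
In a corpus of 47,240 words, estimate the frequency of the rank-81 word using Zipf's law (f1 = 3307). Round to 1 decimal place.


Zipf's law: f(r) = f(1) / r
f(1) = 3307
f(81) = 3307 / 81
= 40.8 occurrences


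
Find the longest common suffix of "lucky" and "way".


Word 1: "lucky"
Word 2: "way"
Comparing from end:
  Pos -1: 'y' == 'y'
  Pos -2: 'k' != 'a' (stop)
LCS = "y" (length 1)


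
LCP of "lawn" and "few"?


Word 1: "lawn"
Word 2: "few"
Comparing from start:
  Pos 0: 'l' != 'f' (stop)
LCP = "" (length 0)


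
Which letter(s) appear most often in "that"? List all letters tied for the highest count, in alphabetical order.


Word: "that"
Letter counts:
  'a': 1
  'h': 1
  't': 2
Maximum count = 2
Most frequent = 't' (2 times each)


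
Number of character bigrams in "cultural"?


Word: "cultural" (length 8)
Number of 2-grams = length - 2 + 1 = 8 - 2 + 1
= 7


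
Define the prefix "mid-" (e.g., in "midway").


Prefix: mid-
Example: midway (mid- + way)
Meaning = middle


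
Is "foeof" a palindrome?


Word: "foeof"
Reversed: "foeof"
Forward == Backward? foeof == foeof
Palindrome = Yes


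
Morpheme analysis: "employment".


Word: "employment"
Morphemes: employ | -ment
Each morpheme carries meaning
= 2 morphemes


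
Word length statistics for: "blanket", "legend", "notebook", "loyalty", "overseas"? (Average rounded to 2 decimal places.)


Lengths: "blanket"=7, "legend"=6, "notebook"=8, "loyalty"=7, "overseas"=8
Sum = 36, Count = 5
Average = 36/5 = 7.20
= avg=7.20, min=6, max=8


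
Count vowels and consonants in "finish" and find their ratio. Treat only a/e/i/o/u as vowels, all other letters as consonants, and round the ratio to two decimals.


Word: "finish"
Vowels (a,e,i,o,u): 2
Consonants: 4
Ratio = 2/4
= 0.50


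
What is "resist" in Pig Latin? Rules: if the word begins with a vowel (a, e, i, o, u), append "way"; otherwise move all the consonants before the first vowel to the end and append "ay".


Word: "resist"
Starts with consonant(s) → move to end, add 'ay'
Consonant cluster: "r"
Pig Latin = "esistray"


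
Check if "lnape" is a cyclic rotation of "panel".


Word: "panel", Candidate: "lnape"
Method: check if candidate is substring of word+word
"panelpanel" contains "lnape"? No
Is rotation = No


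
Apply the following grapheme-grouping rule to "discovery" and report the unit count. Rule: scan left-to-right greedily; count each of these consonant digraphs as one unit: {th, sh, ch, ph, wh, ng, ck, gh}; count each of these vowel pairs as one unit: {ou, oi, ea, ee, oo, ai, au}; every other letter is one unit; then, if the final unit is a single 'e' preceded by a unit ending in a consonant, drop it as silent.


Word: "discovery" (9 letters)
Left-to-right scan:
  1. 'd' (letter)
  2. 'i' (letter)
  3. 's' (letter)
  4. 'c' (letter)
  5. 'o' (letter)
  6. 'v' (letter)
  7. 'e' (letter)
  8. 'r' (letter)
  9. 'y' (letter)
Units from scan: 9
Sound units = 9 units


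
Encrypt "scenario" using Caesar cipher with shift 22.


Word: "scenario"
Shift: 22
Each letter → (letter + shift) mod 26:
  's' (18) + 22 = 14 → 'o'
  'c' (2) + 22 = 24 → 'y'
  'e' (4) + 22 = 0 → 'a'
  'n' (13) + 22 = 9 → 'j'
  'a' (0) + 22 = 22 → 'w'
  'r' (17) + 22 = 13 → 'n'
  'i' (8) + 22 = 4 → 'e'
  'o' (14) + 22 = 10 → 'k'
Result = "oyajwnek"


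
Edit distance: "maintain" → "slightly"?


Word 1: "maintain" (length 8)
Word 2: "slightly" (length 8)
One optimal edit sequence (insert/delete/substitute each cost 1):
  1. substitute 'm' -> 's'  (+1)
  2. substitute 'a' -> 'l'  (+1)
  3. keep 'i'
  4. substitute 'n' -> 'g'  (+1)
  5. substitute 't' -> 'h'  (+1)
  6. substitute 'a' -> 't'  (+1)
  7. substitute 'i' -> 'l'  (+1)
  8. substitute 'n' -> 'y'  (+1)
Total edit operations: 7
Edit distance = 7


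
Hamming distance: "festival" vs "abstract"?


Comparing character by character (same length = 8):
  Pos 0: 'f' vs 'a' !=
  Pos 1: 'e' vs 'b' !=
  Pos 2: 's' vs 's' =
  Pos 3: 't' vs 't' =
  Pos 4: 'i' vs 'r' !=
  Pos 5: 'v' vs 'a' !=
  Pos 6: 'a' vs 'c' !=
  Pos 7: 'l' vs 't' !=
Hamming distance = 6


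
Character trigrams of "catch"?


Word: "catch" (length 5)
Number of trigrams = 5 - 3 + 1 = 3
  Position 0: "cat"
  Position 1: "atc"
  Position 2: "tch"
Trigrams = "cat", "atc", "tch"


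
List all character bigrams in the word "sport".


Word: "sport" (length 5)
Number of bigrams = 5 - 2 + 1 = 4
  Position 0: "sp"
  Position 1: "po"
  Position 2: "or"
  Position 3: "rt"
Bigrams = "sp", "po", "or", "rt"


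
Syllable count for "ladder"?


Word: "ladder"
Syllable breakdown: lad-der
Counting: 2 parts
= 2 syllables


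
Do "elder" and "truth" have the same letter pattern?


Pattern of "elder": [0, 1, 2, 0, 3]
Pattern of "truth": [0, 1, 2, 0, 3]
Patterns match
Same pattern = Yes


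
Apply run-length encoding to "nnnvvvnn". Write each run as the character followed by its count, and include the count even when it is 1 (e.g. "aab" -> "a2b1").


String: "nnnvvvnn"
Scanning for consecutive runs:
  'n' x 3
  'v' x 3
  'n' x 2
RLE = "n3v3n2"


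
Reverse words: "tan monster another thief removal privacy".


Original: "tan monster another thief removal privacy"
Words (1..n): tan | monster | another | thief | removal | privacy
Reversed (n..1): privacy | removal | thief | another | monster | tan
Result = "privacy removal thief another monster tan"


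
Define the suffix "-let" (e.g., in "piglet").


Suffix: -let
Example: piglet (pig + -let)
Meaning = small


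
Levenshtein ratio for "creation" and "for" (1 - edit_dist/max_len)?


Word 1: "creation" (length 8)
Word 2: "for" (length 3)
One optimal edit sequence:
  1. delete 'c'  (+1)
  2. delete 'r'  (+1)
  3. delete 'e'  (+1)
  4. delete 'a'  (+1)
  5. delete 't'  (+1)
  6. substitute 'i' -> 'f'  (+1)
  7. keep 'o'
  8. substitute 'n' -> 'r'  (+1)
Edit distance = 7
Max length = max(8, 3) = 8
Similarity = 1 - 7/8
= 0.1250


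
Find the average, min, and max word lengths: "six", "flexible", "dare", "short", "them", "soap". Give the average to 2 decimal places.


Lengths: "six"=3, "flexible"=8, "dare"=4, "short"=5, "them"=4, "soap"=4
Sum = 28, Count = 6
Average = 28/6 = 4.67
= avg=4.67, min=3, max=8


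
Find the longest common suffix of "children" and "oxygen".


Word 1: "children"
Word 2: "oxygen"
Comparing from end:
  Pos -1: 'n' == 'n'
  Pos -2: 'e' == 'e'
  Pos -3: 'r' != 'g' (stop)
LCS = "en" (length 2)


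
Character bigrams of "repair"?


Word: "repair" (length 6)
Number of bigrams = 6 - 2 + 1 = 5
  Position 0: "re"
  Position 1: "ep"
  Position 2: "pa"
  Position 3: "ai"
  Position 4: "ir"
Bigrams = "re", "ep", "pa", "ai", "ir"


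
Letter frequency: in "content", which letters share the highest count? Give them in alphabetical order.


Word: "content"
Letter counts:
  'c': 1
  'e': 1
  'n': 2
  'o': 1
  't': 2
Maximum count = 2
Most frequent = 'n', 't' (2 times each)


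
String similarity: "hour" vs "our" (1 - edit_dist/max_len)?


Word 1: "hour" (length 4)
Word 2: "our" (length 3)
One optimal edit sequence:
  1. delete 'h'  (+1)
  2. keep 'o'
  3. keep 'u'
  4. keep 'r'
Edit distance = 1
Max length = max(4, 3) = 4
Similarity = 1 - 1/4
= 0.7500


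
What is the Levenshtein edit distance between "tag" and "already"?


Word 1: "tag" (length 3)
Word 2: "already" (length 7)
One optimal edit sequence (insert/delete/substitute each cost 1):
  1. insert 'a'  (+1)
  2. insert 'l'  (+1)
  3. insert 'r'  (+1)
  4. substitute 't' -> 'e'  (+1)
  5. keep 'a'
  6. insert 'd'  (+1)
  7. substitute 'g' -> 'y'  (+1)
Total edit operations: 6
Edit distance = 6


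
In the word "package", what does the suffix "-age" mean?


Suffix: -age
Example: package = pack + -age
Meaning = result / collection


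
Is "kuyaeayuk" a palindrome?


Word: "kuyaeayuk"
Reversed: "kuyaeayuk"
Forward == Backward? kuyaeayuk == kuyaeayuk
Palindrome = Yes


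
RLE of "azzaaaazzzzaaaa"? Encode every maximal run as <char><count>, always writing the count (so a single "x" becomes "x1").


String: "azzaaaazzzzaaaa"
Scanning for consecutive runs:
  'a' x 1
  'z' x 2
  'a' x 4
  'z' x 4
  'a' x 4
RLE = "a1z2a4z4a4"


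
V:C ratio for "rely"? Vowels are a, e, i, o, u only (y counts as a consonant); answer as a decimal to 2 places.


Word: "rely"
Vowels (a,e,i,o,u): 1
Consonants: 3
Ratio = 1/3
= 0.33


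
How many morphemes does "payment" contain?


Word: "payment"
Morphemes: pay / -ment
Each morpheme carries meaning
= 2 morphemes


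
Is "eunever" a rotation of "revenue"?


Word: "revenue", Candidate: "eunever"
Method: check if candidate is substring of word+word
"revenuerevenue" contains "eunever"? No
Is rotation = No


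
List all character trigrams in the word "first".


Word: "first" (length 5)
Number of trigrams = 5 - 3 + 1 = 3
  Position 0: "fir"
  Position 1: "irs"
  Position 2: "rst"
Trigrams = "fir", "irs", "rst"


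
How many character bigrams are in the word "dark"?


Word: "dark" (length 4)
Number of 2-grams = length - 2 + 1 = 4 - 2 + 1
= 3


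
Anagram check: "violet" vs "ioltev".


Word 1: "violet" → sorted: eilotv
Word 2: "ioltev" → sorted: eilotv
Same letters? eilotv == eilotv
Anagram = Yes


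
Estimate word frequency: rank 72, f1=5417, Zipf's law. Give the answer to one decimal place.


Zipf's law: f(r) = f(1) / r
f(1) = 5417
f(72) = 5417 / 72
= 75.2 occurrences


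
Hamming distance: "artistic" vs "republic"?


Comparing character by character (same length = 8):
  Pos 0: 'a' vs 'r' !=
  Pos 1: 'r' vs 'e' !=
  Pos 2: 't' vs 'p' !=
  Pos 3: 'i' vs 'u' !=
  Pos 4: 's' vs 'b' !=
  Pos 5: 't' vs 'l' !=
  Pos 6: 'i' vs 'i' =
  Pos 7: 'c' vs 'c' =
Hamming distance = 6


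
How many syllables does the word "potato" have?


Word: "potato"
Syllable breakdown: po | ta | to
Counting: 3 parts
= 3 syllables


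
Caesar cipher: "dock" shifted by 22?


Word: "dock"
Shift: 22
Each letter → (letter + shift) mod 26:
  'd' (3) + 22 = 25 → 'z'
  'o' (14) + 22 = 10 → 'k'
  'c' (2) + 22 = 24 → 'y'
  'k' (10) + 22 = 6 → 'g'
Result = "zkyg"


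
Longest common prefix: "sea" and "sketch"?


Word 1: "sea"
Word 2: "sketch"
Comparing from start:
  Pos 0: 's' == 's'
  Pos 1: 'e' != 'k' (stop)
LCP = "s" (length 1)


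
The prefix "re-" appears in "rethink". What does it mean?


Prefix: re-
Example: rethink (re- + think)
Meaning = again


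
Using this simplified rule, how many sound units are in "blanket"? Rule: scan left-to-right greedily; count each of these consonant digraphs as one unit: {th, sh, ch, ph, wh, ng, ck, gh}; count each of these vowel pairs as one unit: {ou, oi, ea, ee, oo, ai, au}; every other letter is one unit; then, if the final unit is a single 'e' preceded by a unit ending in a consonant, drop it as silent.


Word: "blanket" (7 letters)
Left-to-right scan:
  (1) 'b' (letter)
  (2) 'l' (letter)
  (3) 'a' (letter)
  (4) 'n' (letter)
  (5) 'k' (letter)
  (6) 'e' (letter)
  (7) 't' (letter)
Units from scan: 7
Sound units = 7 units


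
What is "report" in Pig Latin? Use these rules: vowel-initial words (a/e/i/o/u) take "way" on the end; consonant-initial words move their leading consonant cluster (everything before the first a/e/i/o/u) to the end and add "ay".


Word: "report"
Starts with consonant(s) → move to end, add 'ay'
Consonant cluster: "r"
Pig Latin = "eportray"


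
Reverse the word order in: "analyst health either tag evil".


Original: "analyst health either tag evil"
Words (1..n): analyst | health | either | tag | evil
Reversed (n..1): evil | tag | either | health | analyst
Result = "evil tag either health analyst"


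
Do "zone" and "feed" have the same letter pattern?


Pattern of "zone": [0, 1, 2, 3]
Pattern of "feed": [0, 1, 1, 2]
Patterns do not match
Same pattern = No


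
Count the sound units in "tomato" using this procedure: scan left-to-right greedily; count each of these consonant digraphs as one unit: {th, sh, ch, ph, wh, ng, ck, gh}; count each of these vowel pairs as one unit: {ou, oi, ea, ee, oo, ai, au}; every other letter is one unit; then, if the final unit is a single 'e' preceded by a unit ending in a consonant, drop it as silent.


Word: "tomato" (6 letters)
Left-to-right scan:
  [1] 't' (letter)
  [2] 'o' (letter)
  [3] 'm' (letter)
  [4] 'a' (letter)
  [5] 't' (letter)
  [6] 'o' (letter)
Units from scan: 6
Sound units = 6 units


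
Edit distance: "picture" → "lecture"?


Word 1: "picture" (length 7)
Word 2: "lecture" (length 7)
One optimal edit sequence (insert/delete/substitute each cost 1):
  1. substitute 'p' -> 'l'  (+1)
  2. substitute 'i' -> 'e'  (+1)
  3. keep 'c'
  4. keep 't'
  5. keep 'u'
  6. keep 'r'
  7. keep 'e'
Total edit operations: 2
Edit distance = 2


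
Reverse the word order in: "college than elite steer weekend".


Original: "college than elite steer weekend"
Words (1..n): college | than | elite | steer | weekend
Reversed (n..1): weekend | steer | elite | than | college
Result = "weekend steer elite than college"


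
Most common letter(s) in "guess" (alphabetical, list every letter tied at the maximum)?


Word: "guess"
Letter counts:
  'e': 1
  'g': 1
  's': 2
  'u': 1
Maximum count = 2
Most frequent = 's' (2 times each)


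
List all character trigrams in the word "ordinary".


Word: "ordinary" (length 8)
Number of trigrams = 8 - 3 + 1 = 6
  Position 0: "ord"
  Position 1: "rdi"
  Position 2: "din"
  Position 3: "ina"
  Position 4: "nar"
  Position 5: "ary"
Trigrams = "ord", "rdi", "din", "ina", "nar", "ary"


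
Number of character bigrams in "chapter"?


Word: "chapter" (length 7)
Number of 2-grams = length - 2 + 1 = 7 - 2 + 1
= 6


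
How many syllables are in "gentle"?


Word: "gentle"
Syllable breakdown: gen / tle
Counting: 2 parts
= 2 syllables


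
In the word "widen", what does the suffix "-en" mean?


Suffix: -en
Example: widen = wide + -en, with a spelling change
Meaning = to make / become


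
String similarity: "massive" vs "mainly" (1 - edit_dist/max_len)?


Word 1: "massive" (length 7)
Word 2: "mainly" (length 6)
One optimal edit sequence:
  1. keep 'm'
  2. keep 'a'
  3. delete 's'  (+1)
  4. substitute 's' -> 'i'  (+1)
  5. substitute 'i' -> 'n'  (+1)
  6. substitute 'v' -> 'l'  (+1)
  7. substitute 'e' -> 'y'  (+1)
Edit distance = 5
Max length = max(7, 6) = 7
Similarity = 1 - 5/7
= 0.2857


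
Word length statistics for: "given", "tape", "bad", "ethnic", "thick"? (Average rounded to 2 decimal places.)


Lengths: "given"=5, "tape"=4, "bad"=3, "ethnic"=6, "thick"=5
Sum = 23, Count = 5
Average = 23/5 = 4.60
= avg=4.60, min=3, max=6


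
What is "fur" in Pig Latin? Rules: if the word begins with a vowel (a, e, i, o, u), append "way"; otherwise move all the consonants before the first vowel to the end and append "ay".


Word: "fur"
Starts with consonant(s) → move to end, add 'ay'
Consonant cluster: "f"
Pig Latin = "urfay"


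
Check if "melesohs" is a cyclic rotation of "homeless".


Word: "homeless", Candidate: "melesohs"
Method: check if candidate is substring of word+word
"homelesshomeless" contains "melesohs"? No
Is rotation = No


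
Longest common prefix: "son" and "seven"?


Word 1: "son"
Word 2: "seven"
Comparing from start:
  Pos 0: 's' == 's'
  Pos 1: 'o' != 'e' (stop)
LCP = "s" (length 1)


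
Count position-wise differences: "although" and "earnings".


Comparing character by character (same length = 8):
  Pos 0: 'a' vs 'e' !=
  Pos 1: 'l' vs 'a' !=
  Pos 2: 't' vs 'r' !=
  Pos 3: 'h' vs 'n' !=
  Pos 4: 'o' vs 'i' !=
  Pos 5: 'u' vs 'n' !=
  Pos 6: 'g' vs 'g' =
  Pos 7: 'h' vs 's' !=
Hamming distance = 7


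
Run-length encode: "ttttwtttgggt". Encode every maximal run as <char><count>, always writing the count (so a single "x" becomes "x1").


String: "ttttwtttgggt"
Scanning for consecutive runs:
  't' x 4
  'w' x 1
  't' x 3
  'g' x 3
  't' x 1
RLE = "t4w1t3g3t1"


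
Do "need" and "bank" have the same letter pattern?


Pattern of "need": [0, 1, 1, 2]
Pattern of "bank": [0, 1, 2, 3]
Patterns do not match
Same pattern = No


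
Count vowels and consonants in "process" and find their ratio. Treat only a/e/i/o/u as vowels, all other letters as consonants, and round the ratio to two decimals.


Word: "process"
Vowels (a,e,i,o,u): 2
Consonants: 5
Ratio = 2/5
= 0.40


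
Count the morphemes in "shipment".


Word: "shipment"
Morphemes: ship / -ment
Each morpheme carries meaning
= 2 morphemes


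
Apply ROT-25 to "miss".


Word: "miss"
Shift: 25
Each letter → (letter + shift) mod 26:
  'm' (12) + 25 = 11 → 'l'
  'i' (8) + 25 = 7 → 'h'
  's' (18) + 25 = 17 → 'r'
  's' (18) + 25 = 17 → 'r'
Result = "lhrr"
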